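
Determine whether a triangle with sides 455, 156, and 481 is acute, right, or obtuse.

Compare the square of the longest side to the sum of squares of the other two: 156² + 455² = 231361 = 481².

right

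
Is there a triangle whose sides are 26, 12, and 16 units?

The longest side is 26, and the other two sum to 28.
Since 28 > 26, the triangle inequality holds.

Yes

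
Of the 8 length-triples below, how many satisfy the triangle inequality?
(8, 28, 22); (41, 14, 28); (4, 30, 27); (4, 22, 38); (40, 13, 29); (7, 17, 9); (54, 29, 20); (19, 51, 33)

(8,22,28): 8+22 > 28 → valid
(14,28,41): 14+28 > 41 → valid
(4,27,30): 4+27 > 30 → valid
(4,22,38): 4+22 ≤ 38 → not valid
(13,29,40): 13+29 > 40 → valid
(7,9,17): 7+9 ≤ 17 → not valid
(20,29,54): 20+29 ≤ 54 → not valid
(19,33,51): 19+33 > 51 → valid
5 of the 8 triples form a triangle.

5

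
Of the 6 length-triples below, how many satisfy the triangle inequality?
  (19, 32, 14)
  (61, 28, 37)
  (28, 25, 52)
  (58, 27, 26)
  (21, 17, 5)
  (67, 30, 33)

4

(14,19,32): 14+19 > 32 → valid
(28,37,61): 28+37 > 61 → valid
(25,28,52): 25+28 > 52 → valid
(26,27,58): 26+27 ≤ 58 → not valid
(5,17,21): 5+17 > 21 → valid
(30,33,67): 30+33 ≤ 67 → not valid
4 of the 6 triples form a triangle.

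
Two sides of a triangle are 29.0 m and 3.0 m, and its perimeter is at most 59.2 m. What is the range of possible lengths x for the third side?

26.0 < x ≤ 27.2 m

Triangle inequality alone gives 26.0 < x < 32.0.
The perimeter condition gives x ≤ 59.2 − 29.0 − 3.0 = 27.2.
Intersecting the two: 26.0 < x ≤ 27.2.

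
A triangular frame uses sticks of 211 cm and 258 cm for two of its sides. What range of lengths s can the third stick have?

47 < s < 469

By the triangle inequality, s must be less than 211 + 258 = 469 and greater than |211 − 258| = 47.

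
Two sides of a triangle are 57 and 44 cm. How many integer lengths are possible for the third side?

87

The third side lies in the open interval (13, 101).
Integers from 14 to 100 inclusive: 100 − 14 + 1 = 87.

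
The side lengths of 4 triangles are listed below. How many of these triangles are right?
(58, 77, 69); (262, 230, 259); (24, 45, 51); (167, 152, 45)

1

(58,77,69): 58²+69² = 8125 > 5929 = 77² → acute
(262,230,259): 230²+259² = 119981 > 68644 = 262² → acute
(24,45,51): 24²+45² = 2601 = 51² → right
(167,152,45): 45²+152² = 25129 < 27889 = 167² → obtuse
1 of the 4 is right.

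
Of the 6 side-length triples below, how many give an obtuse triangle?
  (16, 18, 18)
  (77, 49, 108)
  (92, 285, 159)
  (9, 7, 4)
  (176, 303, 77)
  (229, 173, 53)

(16,18,18): 16²+18² = 580 > 324 = 18² → acute
(77,49,108): 49²+77² = 8330 < 11664 = 108² → obtuse
(92,285,159): 92+159 ≤ 285, not a triangle
(9,7,4): 4²+7² = 65 < 81 = 9² → obtuse
(176,303,77): 77+176 ≤ 303, not a triangle
(229,173,53): 53+173 ≤ 229, not a triangle
2 of the 6 are obtuse.

2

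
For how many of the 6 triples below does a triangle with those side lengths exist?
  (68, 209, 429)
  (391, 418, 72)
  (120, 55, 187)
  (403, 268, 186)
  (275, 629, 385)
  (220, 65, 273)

(68,209,429): 68+209 ≤ 429 → not valid
(72,391,418): 72+391 > 418 → valid
(55,120,187): 55+120 ≤ 187 → not valid
(186,268,403): 186+268 > 403 → valid
(275,385,629): 275+385 > 629 → valid
(65,220,273): 65+220 > 273 → valid
4 of the 6 triples form a triangle.

4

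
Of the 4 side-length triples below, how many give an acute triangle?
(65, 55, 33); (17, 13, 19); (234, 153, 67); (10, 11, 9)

2

(65,55,33): 33²+55² = 4114 < 4225 = 65² → obtuse
(17,13,19): 13²+17² = 458 > 361 = 19² → acute
(234,153,67): 67+153 ≤ 234, not a triangle
(10,11,9): 9²+10² = 181 > 121 = 11² → acute
2 of the 4 are acute.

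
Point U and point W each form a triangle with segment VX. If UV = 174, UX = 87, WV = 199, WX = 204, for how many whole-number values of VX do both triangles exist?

From triangle UVX: 87 < VX < 261.
From triangle WVX: 5 < VX < 403.
Intersection: 87 < VX < 261, so integers 88 through 260: 173 values.

173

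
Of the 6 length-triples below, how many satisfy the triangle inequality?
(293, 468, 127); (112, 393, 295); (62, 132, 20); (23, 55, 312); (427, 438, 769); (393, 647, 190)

2

(127,293,468): 127+293 ≤ 468 → not valid
(112,295,393): 112+295 > 393 → valid
(20,62,132): 20+62 ≤ 132 → not valid
(23,55,312): 23+55 ≤ 312 → not valid
(427,438,769): 427+438 > 769 → valid
(190,393,647): 190+393 ≤ 647 → not valid
2 of the 6 triples form a triangle.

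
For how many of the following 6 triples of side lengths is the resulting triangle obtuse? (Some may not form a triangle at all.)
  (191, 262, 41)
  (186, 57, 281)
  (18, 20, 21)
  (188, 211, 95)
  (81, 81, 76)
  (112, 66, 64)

(191,262,41): 41+191 ≤ 262, not a triangle
(186,57,281): 57+186 ≤ 281, not a triangle
(18,20,21): 18²+20² = 724 > 441 = 21² → acute
(188,211,95): 95²+188² = 44369 < 44521 = 211² → obtuse
(81,81,76): 76²+81² = 12337 > 6561 = 81² → acute
(112,66,64): 64²+66² = 8452 < 12544 = 112² → obtuse
2 of the 6 are obtuse.

2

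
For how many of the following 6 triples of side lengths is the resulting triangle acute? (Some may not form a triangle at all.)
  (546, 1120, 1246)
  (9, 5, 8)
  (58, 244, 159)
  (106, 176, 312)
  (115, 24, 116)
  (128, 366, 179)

2

(546,1120,1246): 546²+1120² = 1552516 = 1246² → right
(9,5,8): 5²+8² = 89 > 81 = 9² → acute
(58,244,159): 58+159 ≤ 244, not a triangle
(106,176,312): 106+176 ≤ 312, not a triangle
(115,24,116): 24²+115² = 13801 > 13456 = 116² → acute
(128,366,179): 128+179 ≤ 366, not a triangle
2 of the 6 are acute.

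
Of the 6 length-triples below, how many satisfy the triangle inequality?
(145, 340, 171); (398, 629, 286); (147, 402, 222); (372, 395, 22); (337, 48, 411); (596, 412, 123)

(145,171,340): 145+171 ≤ 340 → not valid
(286,398,629): 286+398 > 629 → valid
(147,222,402): 147+222 ≤ 402 → not valid
(22,372,395): 22+372 ≤ 395 → not valid
(48,337,411): 48+337 ≤ 411 → not valid
(123,412,596): 123+412 ≤ 596 → not valid
1 of the 6 triples forms a triangle.

1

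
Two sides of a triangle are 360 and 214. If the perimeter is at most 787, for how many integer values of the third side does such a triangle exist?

67

Triangle inequality: 146 < x < 574. Perimeter ≤ 787 gives x ≤ 787 − 360 − 214 = 213.
So 146 < x ≤ 213; integers 147 through 213: 67 values.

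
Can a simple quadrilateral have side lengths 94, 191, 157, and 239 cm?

Yes

A quadrilateral exists iff every side is shorter than the sum of the others — equivalently, the longest side is less than the sum of the rest.
Longest side 239 < 442 (sum of the remaining 3), so yes.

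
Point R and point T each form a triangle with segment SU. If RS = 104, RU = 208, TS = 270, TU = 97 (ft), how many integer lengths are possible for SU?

From triangle RSU: 104 < SU < 312.
From triangle TSU: 173 < SU < 367.
Intersection: 173 < SU < 312, so integers 174 through 311: 138 values.

138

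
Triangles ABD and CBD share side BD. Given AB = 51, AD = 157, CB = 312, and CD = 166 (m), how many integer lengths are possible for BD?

From triangle ABD: 106 < BD < 208.
From triangle CBD: 146 < BD < 478.
Intersection: 146 < BD < 208, so integers 147 through 207: 61 values.

61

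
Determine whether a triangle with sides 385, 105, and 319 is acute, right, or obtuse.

obtuse

Compare the square of the longest side to the sum of squares of the other two: 105² + 319² = 112786 < 148225 = 385².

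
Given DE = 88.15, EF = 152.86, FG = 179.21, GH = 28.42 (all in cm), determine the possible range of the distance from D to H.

The maximum is all hops collinear in one direction: 88.15 + 152.86 + 179.21 + 28.42 = 448.64.
The longest hop is 179.21; the others sum to 269.43. Since 179.21 ≤ 269.43, the path can fold back on itself completely, so the minimum distance is 0.

0 ≤ DH ≤ 448.64 cm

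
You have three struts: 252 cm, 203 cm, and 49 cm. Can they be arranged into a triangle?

The two shorter sides sum to 252, exactly equal to the longest side 252.
That gives only a degenerate (flat) triangle — the inequality must be strict.

No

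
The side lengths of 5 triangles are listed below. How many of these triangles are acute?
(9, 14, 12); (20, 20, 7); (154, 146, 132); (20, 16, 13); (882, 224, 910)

(9,14,12): 9²+12² = 225 > 196 = 14² → acute
(20,20,7): 7²+20² = 449 > 400 = 20² → acute
(154,146,132): 132²+146² = 38740 > 23716 = 154² → acute
(20,16,13): 13²+16² = 425 > 400 = 20² → acute
(882,224,910): 224²+882² = 828100 = 910² → right
4 of the 5 are acute.

4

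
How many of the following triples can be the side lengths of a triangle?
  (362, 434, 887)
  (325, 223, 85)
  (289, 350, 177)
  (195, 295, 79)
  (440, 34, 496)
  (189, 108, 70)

(362,434,887): 362+434 ≤ 887 → not valid
(85,223,325): 85+223 ≤ 325 → not valid
(177,289,350): 177+289 > 350 → valid
(79,195,295): 79+195 ≤ 295 → not valid
(34,440,496): 34+440 ≤ 496 → not valid
(70,108,189): 70+108 ≤ 189 → not valid
1 of the 6 triples forms a triangle.

1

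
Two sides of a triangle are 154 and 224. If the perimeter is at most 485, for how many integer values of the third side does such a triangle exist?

37

Triangle inequality: 70 < x < 378. Perimeter ≤ 485 gives x ≤ 485 − 154 − 224 = 107.
So 70 < x ≤ 107; integers 71 through 107: 37 values.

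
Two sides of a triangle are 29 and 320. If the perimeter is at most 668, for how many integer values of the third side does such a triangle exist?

Triangle inequality: 291 < x < 349. Perimeter ≤ 668 gives x ≤ 668 − 29 − 320 = 319.
So 291 < x ≤ 319; integers 292 through 319: 28 values.

28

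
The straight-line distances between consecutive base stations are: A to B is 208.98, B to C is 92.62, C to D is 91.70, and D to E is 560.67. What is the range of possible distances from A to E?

The maximum is all hops collinear in one direction: 208.98 + 92.62 + 91.70 + 560.67 = 953.97.
The longest hop is 560.67; the others sum to 393.30. Folding the others back against it leaves at least 560.67 − 393.30 = 167.37.

167.37 ≤ AE ≤ 953.97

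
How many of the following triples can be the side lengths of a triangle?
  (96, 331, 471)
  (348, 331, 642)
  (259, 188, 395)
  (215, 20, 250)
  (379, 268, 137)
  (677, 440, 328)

4

(96,331,471): 96+331 ≤ 471 → not valid
(331,348,642): 331+348 > 642 → valid
(188,259,395): 188+259 > 395 → valid
(20,215,250): 20+215 ≤ 250 → not valid
(137,268,379): 137+268 > 379 → valid
(328,440,677): 328+440 > 677 → valid
4 of the 6 triples form a triangle.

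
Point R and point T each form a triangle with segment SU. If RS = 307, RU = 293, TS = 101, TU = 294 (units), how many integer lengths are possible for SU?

201

From triangle RSU: 14 < SU < 600.
From triangle TSU: 193 < SU < 395.
Intersection: 193 < SU < 395, so integers 194 through 394: 201 values.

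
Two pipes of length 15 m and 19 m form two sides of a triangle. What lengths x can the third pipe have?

4 < x < 34 (m)

By the triangle inequality, x must be less than 15 + 19 = 34 and greater than |15 − 19| = 4.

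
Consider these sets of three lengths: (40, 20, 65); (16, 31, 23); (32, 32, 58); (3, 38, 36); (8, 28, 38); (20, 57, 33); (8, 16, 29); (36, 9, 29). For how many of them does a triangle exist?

4

(20,40,65): 20+40 ≤ 65 → not valid
(16,23,31): 16+23 > 31 → valid
(32,32,58): 32+32 > 58 → valid
(3,36,38): 3+36 > 38 → valid
(8,28,38): 8+28 ≤ 38 → not valid
(20,33,57): 20+33 ≤ 57 → not valid
(8,16,29): 8+16 ≤ 29 → not valid
(9,29,36): 9+29 > 36 → valid
4 of the 8 triples form a triangle.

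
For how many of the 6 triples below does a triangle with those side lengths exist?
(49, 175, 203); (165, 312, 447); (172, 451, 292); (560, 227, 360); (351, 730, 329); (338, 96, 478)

4

(49,175,203): 49+175 > 203 → valid
(165,312,447): 165+312 > 447 → valid
(172,292,451): 172+292 > 451 → valid
(227,360,560): 227+360 > 560 → valid
(329,351,730): 329+351 ≤ 730 → not valid
(96,338,478): 96+338 ≤ 478 → not valid
4 of the 6 triples form a triangle.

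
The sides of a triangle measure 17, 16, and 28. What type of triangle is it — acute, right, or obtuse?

Compare the square of the longest side to the sum of squares of the other two: 16² + 17² = 545 < 784 = 28².

obtuse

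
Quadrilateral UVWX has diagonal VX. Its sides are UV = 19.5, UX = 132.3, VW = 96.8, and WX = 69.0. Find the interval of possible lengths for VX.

112.8 < VX < 151.8

From triangle UVX: |19.5 − 132.3| < VX < 19.5 + 132.3, i.e. 112.8 < VX < 151.8.
From triangle WVX: 27.8 < VX < 165.8.
Both must hold, so VX lies in the intersection.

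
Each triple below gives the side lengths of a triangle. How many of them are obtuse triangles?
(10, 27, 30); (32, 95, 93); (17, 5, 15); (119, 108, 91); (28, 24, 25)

2

(10,27,30): 10²+27² = 829 < 900 = 30² → obtuse
(32,95,93): 32²+93² = 9673 > 9025 = 95² → acute
(17,5,15): 5²+15² = 250 < 289 = 17² → obtuse
(119,108,91): 91²+108² = 19945 > 14161 = 119² → acute
(28,24,25): 24²+25² = 1201 > 784 = 28² → acute
2 of the 5 are obtuse.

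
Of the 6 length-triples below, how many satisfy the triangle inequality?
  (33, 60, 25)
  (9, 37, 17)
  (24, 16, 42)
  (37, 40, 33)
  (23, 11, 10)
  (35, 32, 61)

2

(25,33,60): 25+33 ≤ 60 → not valid
(9,17,37): 9+17 ≤ 37 → not valid
(16,24,42): 16+24 ≤ 42 → not valid
(33,37,40): 33+37 > 40 → valid
(10,11,23): 10+11 ≤ 23 → not valid
(32,35,61): 32+35 > 61 → valid
2 of the 6 triples form a triangle.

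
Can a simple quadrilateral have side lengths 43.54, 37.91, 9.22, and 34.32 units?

Yes

A quadrilateral exists iff every side is shorter than the sum of the others — equivalently, the longest side is less than the sum of the rest.
Longest side 43.54 < 81.45 (sum of the remaining 3), so yes.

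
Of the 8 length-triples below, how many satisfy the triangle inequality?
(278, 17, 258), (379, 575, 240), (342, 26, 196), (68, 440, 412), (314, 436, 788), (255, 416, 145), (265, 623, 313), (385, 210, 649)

(17,258,278): 17+258 ≤ 278 → not valid
(240,379,575): 240+379 > 575 → valid
(26,196,342): 26+196 ≤ 342 → not valid
(68,412,440): 68+412 > 440 → valid
(314,436,788): 314+436 ≤ 788 → not valid
(145,255,416): 145+255 ≤ 416 → not valid
(265,313,623): 265+313 ≤ 623 → not valid
(210,385,649): 210+385 ≤ 649 → not valid
2 of the 8 triples form a triangle.

2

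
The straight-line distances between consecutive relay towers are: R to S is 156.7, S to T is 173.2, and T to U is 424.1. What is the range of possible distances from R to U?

The maximum is all hops collinear in one direction: 156.7 + 173.2 + 424.1 = 754.0.
The longest hop is 424.1; the others sum to 329.9. Folding the others back against it leaves at least 424.1 − 329.9 = 94.2.

94.2 ≤ RU ≤ 754.0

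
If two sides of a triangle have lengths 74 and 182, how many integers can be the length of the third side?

147

The third side lies in the open interval (108, 256).
Integers from 109 to 255 inclusive: 255 − 109 + 1 = 147.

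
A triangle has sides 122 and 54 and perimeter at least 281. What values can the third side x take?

105 ≤ x < 176

Triangle inequality alone gives 68 < x < 176.
The perimeter condition gives x ≥ 281 − 122 − 54 = 105.
Intersecting the two: 105 ≤ x < 176.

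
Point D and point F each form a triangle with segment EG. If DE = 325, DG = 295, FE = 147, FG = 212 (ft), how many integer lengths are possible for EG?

293

From triangle DEG: 30 < EG < 620.
From triangle FEG: 65 < EG < 359.
Intersection: 65 < EG < 359, so integers 66 through 358: 293 values.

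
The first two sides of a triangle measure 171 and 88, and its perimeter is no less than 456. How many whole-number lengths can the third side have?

62

Triangle inequality: 83 < x < 259. Perimeter ≥ 456 gives x ≥ 456 − 171 − 88 = 197.
So 197 ≤ x < 259; integers 197 through 258: 62 values.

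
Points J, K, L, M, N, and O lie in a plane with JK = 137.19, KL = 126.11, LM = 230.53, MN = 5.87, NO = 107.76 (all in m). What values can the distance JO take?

0 ≤ JO ≤ 607.46 m

The maximum is all hops collinear in one direction: 137.19 + 126.11 + 230.53 + 5.87 + 107.76 = 607.46.
The longest hop is 230.53; the others sum to 376.93. Since 230.53 ≤ 376.93, the path can fold back on itself completely, so the minimum distance is 0.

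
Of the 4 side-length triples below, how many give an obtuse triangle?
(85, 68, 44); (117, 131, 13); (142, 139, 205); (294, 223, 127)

(85,68,44): 44²+68² = 6560 < 7225 = 85² → obtuse
(117,131,13): 13+117 ≤ 131, not a triangle
(142,139,205): 139²+142² = 39485 < 42025 = 205² → obtuse
(294,223,127): 127²+223² = 65858 < 86436 = 294² → obtuse
3 of the 4 are obtuse.

3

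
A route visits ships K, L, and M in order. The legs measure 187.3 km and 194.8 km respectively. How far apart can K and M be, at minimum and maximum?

By the triangle inequality, |187.3 − 194.8| ≤ KM ≤ 187.3 + 194.8.

7.5 ≤ KM ≤ 382.1 km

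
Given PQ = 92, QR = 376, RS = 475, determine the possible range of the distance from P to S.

The maximum is all hops collinear in one direction: 92 + 376 + 475 = 943.
The longest hop is 475; the others sum to 468. Folding the others back against it leaves at least 475 − 468 = 7.

7 ≤ PS ≤ 943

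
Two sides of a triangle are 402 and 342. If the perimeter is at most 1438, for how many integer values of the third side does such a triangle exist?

634

Triangle inequality: 60 < x < 744. Perimeter ≤ 1438 gives x ≤ 1438 − 402 − 342 = 694.
So 60 < x ≤ 694; integers 61 through 694: 634 values.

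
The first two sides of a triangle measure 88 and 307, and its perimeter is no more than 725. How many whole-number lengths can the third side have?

Triangle inequality: 219 < x < 395. Perimeter ≤ 725 gives x ≤ 725 − 88 − 307 = 330.
So 219 < x ≤ 330; integers 220 through 330: 111 values.

111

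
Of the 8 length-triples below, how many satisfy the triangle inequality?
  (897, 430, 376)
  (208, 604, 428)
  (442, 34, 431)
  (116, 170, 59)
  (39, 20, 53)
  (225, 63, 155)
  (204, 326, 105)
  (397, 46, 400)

(376,430,897): 376+430 ≤ 897 → not valid
(208,428,604): 208+428 > 604 → valid
(34,431,442): 34+431 > 442 → valid
(59,116,170): 59+116 > 170 → valid
(20,39,53): 20+39 > 53 → valid
(63,155,225): 63+155 ≤ 225 → not valid
(105,204,326): 105+204 ≤ 326 → not valid
(46,397,400): 46+397 > 400 → valid
5 of the 8 triples form a triangle.

5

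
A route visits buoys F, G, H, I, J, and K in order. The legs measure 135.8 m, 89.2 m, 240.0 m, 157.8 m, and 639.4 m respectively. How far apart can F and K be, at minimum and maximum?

The maximum is all hops collinear in one direction: 135.8 + 89.2 + 240.0 + 157.8 + 639.4 = 1262.2.
The longest hop is 639.4; the others sum to 622.8. Folding the others back against it leaves at least 639.4 − 622.8 = 16.6.

16.6 ≤ FK ≤ 1262.2 m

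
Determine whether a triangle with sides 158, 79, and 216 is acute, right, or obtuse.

obtuse

Compare the square of the longest side to the sum of squares of the other two: 79² + 158² = 31205 < 46656 = 216².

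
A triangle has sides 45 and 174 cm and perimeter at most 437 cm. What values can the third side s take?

Triangle inequality alone gives 129 < s < 219.
The perimeter condition gives s ≤ 437 − 45 − 174 = 218.
Intersecting the two: 129 < s ≤ 218.

129 < s ≤ 218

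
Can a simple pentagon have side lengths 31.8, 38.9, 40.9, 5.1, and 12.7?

Yes

A pentagon exists iff every side is shorter than the sum of the others — equivalently, the longest side is less than the sum of the rest.
Longest side 40.9 < 88.5 (sum of the remaining 4), so yes.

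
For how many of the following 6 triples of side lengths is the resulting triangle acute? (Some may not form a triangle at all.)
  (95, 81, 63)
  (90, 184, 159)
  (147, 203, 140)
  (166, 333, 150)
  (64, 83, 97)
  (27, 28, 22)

3

(95,81,63): 63²+81² = 10530 > 9025 = 95² → acute
(90,184,159): 90²+159² = 33381 < 33856 = 184² → obtuse
(147,203,140): 140²+147² = 41209 = 203² → right
(166,333,150): 150+166 ≤ 333, not a triangle
(64,83,97): 64²+83² = 10985 > 9409 = 97² → acute
(27,28,22): 22²+27² = 1213 > 784 = 28² → acute
3 of the 6 are acute.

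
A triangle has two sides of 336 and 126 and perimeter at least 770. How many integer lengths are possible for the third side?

154

Triangle inequality: 210 < x < 462. Perimeter ≥ 770 gives x ≥ 770 − 336 − 126 = 308.
So 308 ≤ x < 462; integers 308 through 461: 154 values.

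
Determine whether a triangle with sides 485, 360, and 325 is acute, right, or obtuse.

right

Compare the square of the longest side to the sum of squares of the other two: 325² + 360² = 235225 = 485².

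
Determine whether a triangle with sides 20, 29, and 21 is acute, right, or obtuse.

right

Compare the square of the longest side to the sum of squares of the other two: 20² + 21² = 841 = 29².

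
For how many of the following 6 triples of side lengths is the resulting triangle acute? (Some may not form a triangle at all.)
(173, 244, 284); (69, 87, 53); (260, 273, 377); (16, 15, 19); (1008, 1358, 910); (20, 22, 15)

4

(173,244,284): 173²+244² = 89465 > 80656 = 284² → acute
(69,87,53): 53²+69² = 7570 > 7569 = 87² → acute
(260,273,377): 260²+273² = 142129 = 377² → right
(16,15,19): 15²+16² = 481 > 361 = 19² → acute
(1008,1358,910): 910²+1008² = 1844164 = 1358² → right
(20,22,15): 15²+20² = 625 > 484 = 22² → acute
4 of the 6 are acute.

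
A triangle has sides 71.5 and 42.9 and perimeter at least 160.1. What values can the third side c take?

45.7 ≤ c < 114.4

Triangle inequality alone gives 28.6 < c < 114.4.
The perimeter condition gives c ≥ 160.1 − 71.5 − 42.9 = 45.7.
Intersecting the two: 45.7 ≤ c < 114.4.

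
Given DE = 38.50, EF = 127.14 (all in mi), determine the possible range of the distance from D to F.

By the triangle inequality, |38.50 − 127.14| ≤ DF ≤ 38.50 + 127.14.

88.64 ≤ DF ≤ 165.64 mi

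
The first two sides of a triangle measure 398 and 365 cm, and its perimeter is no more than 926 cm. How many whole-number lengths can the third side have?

130

Triangle inequality: 33 < x < 763. Perimeter ≤ 926 gives x ≤ 926 − 398 − 365 = 163.
So 33 < x ≤ 163; integers 34 through 163: 130 values.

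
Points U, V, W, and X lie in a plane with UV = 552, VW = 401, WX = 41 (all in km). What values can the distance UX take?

The maximum is all hops collinear in one direction: 552 + 401 + 41 = 994.
The longest hop is 552; the others sum to 442. Folding the others back against it leaves at least 552 − 442 = 110.

110 ≤ UX ≤ 994 km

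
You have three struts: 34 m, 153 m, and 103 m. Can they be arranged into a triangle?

No

The longest side is 153, but the other two sum to only 137.
137 < 153, so the triangle inequality fails.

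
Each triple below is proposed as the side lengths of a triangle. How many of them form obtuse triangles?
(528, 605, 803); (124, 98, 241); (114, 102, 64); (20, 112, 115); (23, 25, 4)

(528,605,803): 528²+605² = 644809 = 803² → right
(124,98,241): 98+124 ≤ 241, not a triangle
(114,102,64): 64²+102² = 14500 > 12996 = 114² → acute
(20,112,115): 20²+112² = 12944 < 13225 = 115² → obtuse
(23,25,4): 4²+23² = 545 < 625 = 25² → obtuse
2 of the 5 are obtuse.

2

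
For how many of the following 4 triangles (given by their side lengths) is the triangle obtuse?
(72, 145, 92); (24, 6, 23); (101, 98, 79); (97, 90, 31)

(72,145,92): 72²+92² = 13648 < 21025 = 145² → obtuse
(24,6,23): 6²+23² = 565 < 576 = 24² → obtuse
(101,98,79): 79²+98² = 15845 > 10201 = 101² → acute
(97,90,31): 31²+90² = 9061 < 9409 = 97² → obtuse
3 of the 4 are obtuse.

3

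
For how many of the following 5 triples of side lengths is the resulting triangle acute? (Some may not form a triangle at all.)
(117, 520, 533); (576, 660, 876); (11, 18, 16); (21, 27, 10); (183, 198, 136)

(117,520,533): 117²+520² = 284089 = 533² → right
(576,660,876): 576²+660² = 767376 = 876² → right
(11,18,16): 11²+16² = 377 > 324 = 18² → acute
(21,27,10): 10²+21² = 541 < 729 = 27² → obtuse
(183,198,136): 136²+183² = 51985 > 39204 = 198² → acute
2 of the 5 are acute.

2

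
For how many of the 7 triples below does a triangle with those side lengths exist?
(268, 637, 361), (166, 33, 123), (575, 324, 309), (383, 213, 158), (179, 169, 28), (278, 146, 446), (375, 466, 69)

2

(268,361,637): 268+361 ≤ 637 → not valid
(33,123,166): 33+123 ≤ 166 → not valid
(309,324,575): 309+324 > 575 → valid
(158,213,383): 158+213 ≤ 383 → not valid
(28,169,179): 28+169 > 179 → valid
(146,278,446): 146+278 ≤ 446 → not valid
(69,375,466): 69+375 ≤ 466 → not valid
2 of the 7 triples form a triangle.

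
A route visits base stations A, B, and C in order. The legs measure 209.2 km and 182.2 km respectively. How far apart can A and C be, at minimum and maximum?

By the triangle inequality, |209.2 − 182.2| ≤ AC ≤ 209.2 + 182.2.

27.0 ≤ AC ≤ 391.4 km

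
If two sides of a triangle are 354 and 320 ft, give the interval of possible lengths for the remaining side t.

By the triangle inequality, t must be less than 354 + 320 = 674 and greater than |354 − 320| = 34.

34 < t < 674 (ft)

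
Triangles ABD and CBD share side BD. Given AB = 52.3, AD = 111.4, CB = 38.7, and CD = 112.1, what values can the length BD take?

From triangle ABD: |52.3 − 111.4| < BD < 52.3 + 111.4, i.e. 59.1 < BD < 163.7.
From triangle CBD: 73.4 < BD < 150.8.
Both must hold, so BD lies in the intersection.

73.4 < BD < 150.8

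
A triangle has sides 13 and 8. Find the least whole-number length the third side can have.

6

The third side must be strictly greater than |13 − 8| = 5.
The smallest integer above 5 is 6.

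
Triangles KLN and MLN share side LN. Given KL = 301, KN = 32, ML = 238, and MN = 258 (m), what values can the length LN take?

From triangle KLN: |301 − 32| < LN < 301 + 32, i.e. 269 < LN < 333.
From triangle MLN: 20 < LN < 496.
Both must hold, so LN lies in the intersection.

269 < LN < 333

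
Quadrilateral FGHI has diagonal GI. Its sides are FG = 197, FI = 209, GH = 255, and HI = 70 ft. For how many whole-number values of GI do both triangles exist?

From triangle FGI: 12 < GI < 406.
From triangle HGI: 185 < GI < 325.
Intersection: 185 < GI < 325, so integers 186 through 324: 139 values.

139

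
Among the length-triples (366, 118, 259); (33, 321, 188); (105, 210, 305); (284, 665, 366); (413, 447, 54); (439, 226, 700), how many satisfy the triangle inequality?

(118,259,366): 118+259 > 366 → valid
(33,188,321): 33+188 ≤ 321 → not valid
(105,210,305): 105+210 > 305 → valid
(284,366,665): 284+366 ≤ 665 → not valid
(54,413,447): 54+413 > 447 → valid
(226,439,700): 226+439 ≤ 700 → not valid
3 of the 6 triples form a triangle.

3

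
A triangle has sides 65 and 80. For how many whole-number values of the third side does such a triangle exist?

129

The third side lies in the open interval (15, 145).
Integers from 16 to 144 inclusive: 144 − 16 + 1 = 129.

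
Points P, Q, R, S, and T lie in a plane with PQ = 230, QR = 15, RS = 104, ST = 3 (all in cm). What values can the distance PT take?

108 ≤ PT ≤ 352 cm

The maximum is all hops collinear in one direction: 230 + 15 + 104 + 3 = 352.
The longest hop is 230; the others sum to 122. Folding the others back against it leaves at least 230 − 122 = 108.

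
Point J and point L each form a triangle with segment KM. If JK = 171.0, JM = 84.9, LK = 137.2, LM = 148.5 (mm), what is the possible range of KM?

86.1 < KM < 255.9

From triangle JKM: |171.0 − 84.9| < KM < 171.0 + 84.9, i.e. 86.1 < KM < 255.9.
From triangle LKM: 11.3 < KM < 285.7.
Both must hold, so KM lies in the intersection.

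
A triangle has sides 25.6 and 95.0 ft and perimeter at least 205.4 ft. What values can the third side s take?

Triangle inequality alone gives 69.4 < s < 120.6.
The perimeter condition gives s ≥ 205.4 − 25.6 − 95.0 = 84.8.
Intersecting the two: 84.8 ≤ s < 120.6.

84.8 ≤ s < 120.6 ft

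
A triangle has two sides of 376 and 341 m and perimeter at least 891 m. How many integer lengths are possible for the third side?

543

Triangle inequality: 35 < x < 717. Perimeter ≥ 891 gives x ≥ 891 − 376 − 341 = 174.
So 174 ≤ x < 717; integers 174 through 716: 543 values.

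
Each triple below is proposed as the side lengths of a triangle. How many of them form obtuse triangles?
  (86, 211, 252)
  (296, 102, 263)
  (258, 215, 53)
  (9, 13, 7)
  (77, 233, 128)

4

(86,211,252): 86²+211² = 51917 < 63504 = 252² → obtuse
(296,102,263): 102²+263² = 79573 < 87616 = 296² → obtuse
(258,215,53): 53²+215² = 49034 < 66564 = 258² → obtuse
(9,13,7): 7²+9² = 130 < 169 = 13² → obtuse
(77,233,128): 77+128 ≤ 233, not a triangle
4 of the 5 are obtuse.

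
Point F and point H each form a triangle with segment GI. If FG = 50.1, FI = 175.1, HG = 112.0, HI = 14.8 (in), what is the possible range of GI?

From triangle FGI: |50.1 − 175.1| < GI < 50.1 + 175.1, i.e. 125.0 < GI < 225.2.
From triangle HGI: 97.2 < GI < 126.8.
Both must hold, so GI lies in the intersection.

125.0 < GI < 126.8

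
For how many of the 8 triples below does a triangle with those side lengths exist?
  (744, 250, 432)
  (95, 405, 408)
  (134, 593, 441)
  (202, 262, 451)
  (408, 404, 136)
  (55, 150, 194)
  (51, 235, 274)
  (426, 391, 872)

5

(250,432,744): 250+432 ≤ 744 → not valid
(95,405,408): 95+405 > 408 → valid
(134,441,593): 134+441 ≤ 593 → not valid
(202,262,451): 202+262 > 451 → valid
(136,404,408): 136+404 > 408 → valid
(55,150,194): 55+150 > 194 → valid
(51,235,274): 51+235 > 274 → valid
(391,426,872): 391+426 ≤ 872 → not valid
5 of the 8 triples form a triangle.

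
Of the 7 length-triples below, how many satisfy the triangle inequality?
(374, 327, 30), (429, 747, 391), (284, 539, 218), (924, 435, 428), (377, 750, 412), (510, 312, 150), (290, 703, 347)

(30,327,374): 30+327 ≤ 374 → not valid
(391,429,747): 391+429 > 747 → valid
(218,284,539): 218+284 ≤ 539 → not valid
(428,435,924): 428+435 ≤ 924 → not valid
(377,412,750): 377+412 > 750 → valid
(150,312,510): 150+312 ≤ 510 → not valid
(290,347,703): 290+347 ≤ 703 → not valid
2 of the 7 triples form a triangle.

2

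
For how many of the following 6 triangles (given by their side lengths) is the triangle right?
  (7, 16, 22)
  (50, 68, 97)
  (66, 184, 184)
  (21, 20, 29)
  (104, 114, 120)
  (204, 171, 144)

(7,16,22): 7²+16² = 305 < 484 = 22² → obtuse
(50,68,97): 50²+68² = 7124 < 9409 = 97² → obtuse
(66,184,184): 66²+184² = 38212 > 33856 = 184² → acute
(21,20,29): 20²+21² = 841 = 29² → right
(104,114,120): 104²+114² = 23812 > 14400 = 120² → acute
(204,171,144): 144²+171² = 49977 > 41616 = 204² → acute
1 of the 6 is right.

1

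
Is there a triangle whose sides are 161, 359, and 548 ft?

The longest side is 548, but the other two sum to only 520.
520 < 548, so the triangle inequality fails.

No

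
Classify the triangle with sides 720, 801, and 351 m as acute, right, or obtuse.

right

Compare the square of the longest side to the sum of squares of the other two: 351² + 720² = 641601 = 801².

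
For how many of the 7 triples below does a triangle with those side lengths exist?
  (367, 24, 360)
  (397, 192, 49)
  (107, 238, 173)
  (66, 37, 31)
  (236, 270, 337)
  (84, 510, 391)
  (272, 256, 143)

(24,360,367): 24+360 > 367 → valid
(49,192,397): 49+192 ≤ 397 → not valid
(107,173,238): 107+173 > 238 → valid
(31,37,66): 31+37 > 66 → valid
(236,270,337): 236+270 > 337 → valid
(84,391,510): 84+391 ≤ 510 → not valid
(143,256,272): 143+256 > 272 → valid
5 of the 7 triples form a triangle.

5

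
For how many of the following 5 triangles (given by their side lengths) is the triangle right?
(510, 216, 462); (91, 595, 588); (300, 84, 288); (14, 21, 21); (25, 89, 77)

3

(510,216,462): 216²+462² = 260100 = 510² → right
(91,595,588): 91²+588² = 354025 = 595² → right
(300,84,288): 84²+288² = 90000 = 300² → right
(14,21,21): 14²+21² = 637 > 441 = 21² → acute
(25,89,77): 25²+77² = 6554 < 7921 = 89² → obtuse
3 of the 5 are right.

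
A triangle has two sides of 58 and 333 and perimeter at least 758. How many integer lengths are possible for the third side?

Triangle inequality: 275 < x < 391. Perimeter ≥ 758 gives x ≥ 758 − 58 − 333 = 367.
So 367 ≤ x < 391; integers 367 through 390: 24 values.

24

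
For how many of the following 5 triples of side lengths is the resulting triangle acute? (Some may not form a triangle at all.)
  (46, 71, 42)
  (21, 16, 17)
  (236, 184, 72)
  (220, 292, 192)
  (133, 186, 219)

(46,71,42): 42²+46² = 3880 < 5041 = 71² → obtuse
(21,16,17): 16²+17² = 545 > 441 = 21² → acute
(236,184,72): 72²+184² = 39040 < 55696 = 236² → obtuse
(220,292,192): 192²+220² = 85264 = 292² → right
(133,186,219): 133²+186² = 52285 > 47961 = 219² → acute
2 of the 5 are acute.

2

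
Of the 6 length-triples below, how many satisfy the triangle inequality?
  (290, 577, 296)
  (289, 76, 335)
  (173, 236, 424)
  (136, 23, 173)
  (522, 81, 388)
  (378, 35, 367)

(290,296,577): 290+296 > 577 → valid
(76,289,335): 76+289 > 335 → valid
(173,236,424): 173+236 ≤ 424 → not valid
(23,136,173): 23+136 ≤ 173 → not valid
(81,388,522): 81+388 ≤ 522 → not valid
(35,367,378): 35+367 > 378 → valid
3 of the 6 triples form a triangle.

3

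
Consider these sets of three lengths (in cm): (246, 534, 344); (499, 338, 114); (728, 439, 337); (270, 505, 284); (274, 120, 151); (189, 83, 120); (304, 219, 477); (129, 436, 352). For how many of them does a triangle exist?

(246,344,534): 246+344 > 534 → valid
(114,338,499): 114+338 ≤ 499 → not valid
(337,439,728): 337+439 > 728 → valid
(270,284,505): 270+284 > 505 → valid
(120,151,274): 120+151 ≤ 274 → not valid
(83,120,189): 83+120 > 189 → valid
(219,304,477): 219+304 > 477 → valid
(129,352,436): 129+352 > 436 → valid
6 of the 8 triples form a triangle.

6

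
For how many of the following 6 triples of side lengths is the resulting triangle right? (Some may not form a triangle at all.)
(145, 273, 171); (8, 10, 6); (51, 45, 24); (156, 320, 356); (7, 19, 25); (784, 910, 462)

(145,273,171): 145²+171² = 50266 < 74529 = 273² → obtuse
(8,10,6): 6²+8² = 100 = 10² → right
(51,45,24): 24²+45² = 2601 = 51² → right
(156,320,356): 156²+320² = 126736 = 356² → right
(7,19,25): 7²+19² = 410 < 625 = 25² → obtuse
(784,910,462): 462²+784² = 828100 = 910² → right
4 of the 6 are right.

4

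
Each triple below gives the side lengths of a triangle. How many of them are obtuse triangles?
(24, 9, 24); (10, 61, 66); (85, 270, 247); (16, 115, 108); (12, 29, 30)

3

(24,9,24): 9²+24² = 657 > 576 = 24² → acute
(10,61,66): 10²+61² = 3821 < 4356 = 66² → obtuse
(85,270,247): 85²+247² = 68234 < 72900 = 270² → obtuse
(16,115,108): 16²+108² = 11920 < 13225 = 115² → obtuse
(12,29,30): 12²+29² = 985 > 900 = 30² → acute
3 of the 5 are obtuse.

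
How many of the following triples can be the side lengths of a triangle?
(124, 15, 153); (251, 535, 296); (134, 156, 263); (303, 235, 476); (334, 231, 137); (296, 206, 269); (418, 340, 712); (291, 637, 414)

7

(15,124,153): 15+124 ≤ 153 → not valid
(251,296,535): 251+296 > 535 → valid
(134,156,263): 134+156 > 263 → valid
(235,303,476): 235+303 > 476 → valid
(137,231,334): 137+231 > 334 → valid
(206,269,296): 206+269 > 296 → valid
(340,418,712): 340+418 > 712 → valid
(291,414,637): 291+414 > 637 → valid
7 of the 8 triples form a triangle.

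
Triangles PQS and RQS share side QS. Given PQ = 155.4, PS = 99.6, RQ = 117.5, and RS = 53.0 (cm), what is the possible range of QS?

From triangle PQS: |155.4 − 99.6| < QS < 155.4 + 99.6, i.e. 55.8 < QS < 255.0.
From triangle RQS: 64.5 < QS < 170.5.
Both must hold, so QS lies in the intersection.

64.5 < QS < 170.5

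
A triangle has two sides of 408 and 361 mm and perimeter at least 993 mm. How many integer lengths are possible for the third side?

545

Triangle inequality: 47 < x < 769. Perimeter ≥ 993 gives x ≥ 993 − 408 − 361 = 224.
So 224 ≤ x < 769; integers 224 through 768: 545 values.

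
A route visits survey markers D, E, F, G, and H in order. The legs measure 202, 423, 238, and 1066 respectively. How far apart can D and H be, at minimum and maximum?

203 ≤ DH ≤ 1929

The maximum is all hops collinear in one direction: 202 + 423 + 238 + 1066 = 1929.
The longest hop is 1066; the others sum to 863. Folding the others back against it leaves at least 1066 − 863 = 203.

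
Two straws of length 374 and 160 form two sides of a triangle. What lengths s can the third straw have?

By the triangle inequality, s must be less than 374 + 160 = 534 and greater than |374 − 160| = 214.

214 < s < 534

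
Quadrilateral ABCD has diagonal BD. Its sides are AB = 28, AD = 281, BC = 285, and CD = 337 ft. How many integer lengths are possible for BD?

55

From triangle ABD: 253 < BD < 309.
From triangle CBD: 52 < BD < 622.
Intersection: 253 < BD < 309, so integers 254 through 308: 55 values.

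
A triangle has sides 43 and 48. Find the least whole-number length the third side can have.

The third side must be strictly greater than |43 − 48| = 5.
The smallest integer above 5 is 6.

6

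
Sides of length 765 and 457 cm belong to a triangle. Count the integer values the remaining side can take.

The third side lies in the open interval (308, 1222).
Integers from 309 to 1221 inclusive: 1221 − 309 + 1 = 913.

913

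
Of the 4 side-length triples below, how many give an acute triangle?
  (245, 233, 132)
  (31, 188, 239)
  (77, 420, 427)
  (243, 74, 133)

1

(245,233,132): 132²+233² = 71713 > 60025 = 245² → acute
(31,188,239): 31+188 ≤ 239, not a triangle
(77,420,427): 77²+420² = 182329 = 427² → right
(243,74,133): 74+133 ≤ 243, not a triangle
1 of the 4 is acute.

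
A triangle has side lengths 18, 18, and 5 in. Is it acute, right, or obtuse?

acute

Compare the square of the longest side to the sum of squares of the other two: 5² + 18² = 349 > 324 = 18².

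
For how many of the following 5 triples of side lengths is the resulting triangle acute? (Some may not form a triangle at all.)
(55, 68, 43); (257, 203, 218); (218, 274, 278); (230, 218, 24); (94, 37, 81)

(55,68,43): 43²+55² = 4874 > 4624 = 68² → acute
(257,203,218): 203²+218² = 88733 > 66049 = 257² → acute
(218,274,278): 218²+274² = 122600 > 77284 = 278² → acute
(230,218,24): 24²+218² = 48100 < 52900 = 230² → obtuse
(94,37,81): 37²+81² = 7930 < 8836 = 94² → obtuse
3 of the 5 are acute.

3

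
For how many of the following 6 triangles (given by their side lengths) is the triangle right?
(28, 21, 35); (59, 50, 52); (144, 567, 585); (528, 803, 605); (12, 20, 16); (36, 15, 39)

(28,21,35): 21²+28² = 1225 = 35² → right
(59,50,52): 50²+52² = 5204 > 3481 = 59² → acute
(144,567,585): 144²+567² = 342225 = 585² → right
(528,803,605): 528²+605² = 644809 = 803² → right
(12,20,16): 12²+16² = 400 = 20² → right
(36,15,39): 15²+36² = 1521 = 39² → right
5 of the 6 are right.

5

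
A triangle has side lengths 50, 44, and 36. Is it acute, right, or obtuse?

acute

Compare the square of the longest side to the sum of squares of the other two: 36² + 44² = 3232 > 2500 = 50².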